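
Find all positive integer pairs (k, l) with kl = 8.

The positive divisors of 8 are: 1, 2, 4, 8.
Each divisor d gives the pair (d, 8/d):
(1, 8), (2, 4), (4, 2), (8, 1)

(1, 8), (2, 4), (4, 2), (8, 1)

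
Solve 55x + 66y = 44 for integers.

Step 1: Check solvability.
gcd(55, 66) = 11
Since 11 divides 44, solutions exist.

Step 2: Apply extended Euclidean algorithm to find gcd.
We find integers such that 55*x0 + 66*y0 = 11

Step 3: Scale the particular solution.
Multiply by 44/11 = 4:
x = -4, y = 4

Step 4: Verify.
55*(-4) + 66*(4) = 44 = 44 ✓

x = -4, y = 4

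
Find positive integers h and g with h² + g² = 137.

We need to find integers h, g > 0 such that h² + g² = 137.
Trying h = 4: g² = 137 - 4² = 137 - 16 = 121
g = 11
Check: 4² + 11² = 16 + 121 = 137 ✓

137 = 4² + 11²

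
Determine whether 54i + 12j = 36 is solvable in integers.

Step 1: Compute gcd(54, 12).
gcd(54, 12) = 6

Step 2: Check divisibility.
Does 6 divide 36? 36 = 6 x 6, so yes.

By the theorem on linear Diophantine equations, 54i + 12j = 36 has integer solutions if and only if gcd(54, 12) divides 36. Since 6 | 36, solutions exist.

Yes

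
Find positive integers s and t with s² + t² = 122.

We need to find integers s, t > 0 such that s² + t² = 122.
Trying s = 1: t² = 122 - 1² = 122 - 1 = 121
t = 11
Check: 1² + 11² = 1 + 121 = 122 ✓

122 = 1² + 11²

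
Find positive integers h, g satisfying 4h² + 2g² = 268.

Try small values of h and check whether (268 - 4h²)/2 is a perfect square.
h = 7: 4·7² = 196, so 2g² = 268 - 196 = 72, giving g² = 36, g = 6.
Check: 4·7² + 2·6² = 196 + 72 = 268 ✓

h = 7, g = 6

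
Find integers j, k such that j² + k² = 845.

We need to find integers j, k > 0 such that j² + k² = 845.
Trying j = 2: k² = 845 - 2² = 845 - 4 = 841
k = 29
Check: 2² + 29² = 4 + 841 = 845 ✓

845 = 2² + 29²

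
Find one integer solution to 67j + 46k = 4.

Step 1: Check solvability.
gcd(67, 46) = 1
Since 1 divides 4, solutions exist.

Step 2: Apply extended Euclidean algorithm to find gcd.
We find integers such that 67*x0 + 46*y0 = 1

Step 3: Scale the particular solution.
Multiply by 4/1 = 4:
j = 44, k = -64

Step 4: Verify.
67*(44) + 46*(-64) = 4 = 4 ✓

j = 44, k = -64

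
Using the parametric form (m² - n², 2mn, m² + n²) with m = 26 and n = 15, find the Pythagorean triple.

a = m² - n² = 676 - 225 = 451
b = 2mn = 2·26·15 = 780
c = m² + n² = 676 + 225 = 901
Verify: 451² + 780² = 203401 + 608400 = 811801 = 901² ✓

(451, 780, 901)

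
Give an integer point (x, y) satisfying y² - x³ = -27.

Try small integer x values and check whether x³ - 27 is a perfect square.
x = 3: x³ - 27 = 3³ - 27 = 27 - 27 = 0
Is 0 a perfect square? 0² = 0 ✓
So (x, y) = (3, 0) is a solution.

x = 3, y = 0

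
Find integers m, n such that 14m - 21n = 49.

Step 1: Check solvability.
gcd(14, 21) = 7
Since 7 divides 49, solutions exist.

Step 2: Apply extended Euclidean algorithm to find gcd.
We find integers such that 14*x0 + 21*y0 = 7

Step 3: Scale the particular solution.
Multiply by 49/7 = 7:
m = -7, n = -7

Step 4: Verify.
14*(-7) - 21*(-7) = 49 = 49 ✓

m = -7, n = -7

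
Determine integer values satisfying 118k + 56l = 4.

Step 1: Check solvability.
gcd(118, 56) = 2
Since 2 divides 4, solutions exist.

Step 2: Apply extended Euclidean algorithm to find gcd.
We find integers such that 118*x0 + 56*y0 = 2

Step 3: Scale the particular solution.
Multiply by 4/2 = 2:
k = -18, l = 38

Step 4: Verify.
118*(-18) + 56*(38) = 4 = 4 ✓

k = -18, l = 38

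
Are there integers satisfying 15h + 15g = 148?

Step 1: Compute gcd(15, 15).
gcd(15, 15) = 15

Step 2: Check divisibility.
Does 15 divide 148? 148 = 15 x 9 + 13, so no.

By the theorem on linear Diophantine equations, 15h + 15g = 148 has integer solutions if and only if gcd(15, 15) divides 148. Since 15 does not divide 148, no solutions exist.

No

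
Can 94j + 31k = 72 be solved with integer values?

Step 1: Compute gcd(94, 31).
gcd(94, 31) = 1

Step 2: Check divisibility.
Does 1 divide 72? 72 = 1 x 72, so yes.

By the theorem on linear Diophantine equations, 94j + 31k = 72 has integer solutions if and only if gcd(94, 31) divides 72. Since 1 | 72, solutions exist.

Yes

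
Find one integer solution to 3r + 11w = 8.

Step 1: Check solvability.
gcd(3, 11) = 1
Since 1 divides 8, solutions exist.

Step 2: Apply extended Euclidean algorithm to find gcd.
We find integers such that 3*x0 + 11*y0 = 1

Step 3: Scale the particular solution.
Multiply by 8/1 = 8:
r = 32, w = -8

Step 4: Verify.
3*(32) + 11*(-8) = 8 = 8 ✓

r = 32, w = -8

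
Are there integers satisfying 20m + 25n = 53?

Step 1: Compute gcd(20, 25).
gcd(20, 25) = 5

Step 2: Check divisibility.
Does 5 divide 53? 53 = 5 x 10 + 3, so no.

By the theorem on linear Diophantine equations, 20m + 25n = 53 has integer solutions if and only if gcd(20, 25) divides 53. Since 5 does not divide 53, no solutions exist.

No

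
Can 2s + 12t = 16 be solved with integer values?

Step 1: Compute gcd(2, 12).
gcd(2, 12) = 2

Step 2: Check divisibility.
Does 2 divide 16? 16 = 2 x 8, so yes.

By the theorem on linear Diophantine equations, 2s + 12t = 16 has integer solutions if and only if gcd(2, 12) divides 16. Since 2 | 16, solutions exist.

Yes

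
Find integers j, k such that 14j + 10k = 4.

Step 1: Check solvability.
gcd(14, 10) = 2
Since 2 divides 4, solutions exist.

Step 2: Apply extended Euclidean algorithm to find gcd.
We find integers such that 14*x0 + 10*y0 = 2

Step 3: Scale the particular solution.
Multiply by 4/2 = 2:
j = -4, k = 6

Step 4: Verify.
14*(-4) + 10*(6) = 4 = 4 ✓

j = -4, k = 6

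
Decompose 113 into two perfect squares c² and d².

We need to find integers c, d > 0 such that c² + d² = 113.
Trying c = 7: d² = 113 - 7² = 113 - 49 = 64
d = 8
Check: 7² + 8² = 49 + 64 = 113 ✓

113 = 7² + 8²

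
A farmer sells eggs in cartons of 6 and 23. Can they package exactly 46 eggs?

We need non-negative a, b with 6a + 23b = 46.
gcd(6, 23) = 1 divides 46.
Try a = 0: 23b = 46 - 0 = 46, so b = 2.
One way: 0 cartons of 6 and 2 cartons of 23.

Yes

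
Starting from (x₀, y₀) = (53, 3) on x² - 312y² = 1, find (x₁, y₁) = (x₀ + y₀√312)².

Solutions to x² - Dy² = 1 are generated by powers of (x₀ + y₀√D).
The next solution satisfies x₁ + y₁√312 = (x₀ + y₀√312)², giving:
x₁ = x₀² + 312y₀² = 53² + 312·3² = 2809 + 2808 = 5617
y₁ = 2x₀y₀ = 2·53·3 = 318

Verify: 5617² - 312·318² = 31550689 - 31550688 = 1 ✓

x = 5617, y = 318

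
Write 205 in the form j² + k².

We need to find integers j, k > 0 such that j² + k² = 205.
Trying j = 3: k² = 205 - 3² = 205 - 9 = 196
k = 14
Check: 3² + 14² = 9 + 196 = 205 ✓

205 = 3² + 14²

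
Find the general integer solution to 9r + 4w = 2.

Step 1: Compute gcd(9, 4) = 1.
Since 1 divides 2, solutions exist.

Step 2: Find a particular solution using extended Euclidean algorithm.
We get r₀ = 2, w₀ = -4.
Check: 9*2 + 4*-4 = 2 = 2 ✓

Step 3: Write the general solution.
r = 2 + (4/1)t = 2 + 4t
w = -4 - (9/1)t = -4 - 9t
for any integer t.

r = 2 + 4t, w = -4 - 9t for integer t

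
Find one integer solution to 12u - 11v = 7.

Step 1: Check solvability.
gcd(12, 11) = 1
Since 1 divides 7, solutions exist.

Step 2: Apply extended Euclidean algorithm to find gcd.
We find integers such that 12*x0 + 11*y0 = 1

Step 3: Scale the particular solution.
Multiply by 7/1 = 7:
u = 7, v = 7

Step 4: Verify.
12*(7) - 11*(7) = 7 = 7 ✓

u = 7, v = 7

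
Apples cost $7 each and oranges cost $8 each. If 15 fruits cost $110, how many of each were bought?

Let a = apples, o = oranges.
a + o = 15
7a + 8o = 110
Substitute o = 15 - a:
7a + 8(15 - a) = 110
(7 - 8)a = 110 - 120
-1a = -10
a = 10, o = 15 - 10 = 5

Apples: 10, Oranges: 5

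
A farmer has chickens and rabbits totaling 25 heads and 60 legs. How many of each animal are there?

Let c = chickens, r = rabbits.
Heads: c + r = 25
Legs: 2c + 4r = 60
From the first equation, c = 25 - r. Substitute:
2(25 - r) + 4r = 60
50 + 2r = 60
r = (60 - 50)/2 = 5
c = 25 - 5 = 20

Chickens: 20, Rabbits: 5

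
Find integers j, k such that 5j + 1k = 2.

Step 1: Check solvability.
gcd(5, 1) = 1
Since 1 divides 2, solutions exist.

Step 2: Apply extended Euclidean algorithm to find gcd.
We find integers such that 5*x0 + 1*y0 = 1

Step 3: Scale the particular solution.
Multiply by 2/1 = 2:
j = 0, k = 2

Step 4: Verify.
5*(0) + 1*(2) = 2 = 2 ✓

j = 0, k = 2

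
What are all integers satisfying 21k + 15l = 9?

Step 1: Compute gcd(21, 15) = 3.
Since 3 divides 9, solutions exist.

Step 2: Find a particular solution using extended Euclidean algorithm.
We get k₀ = -6, l₀ = 9.
Check: 21*-6 + 15*9 = 9 = 9 ✓

Step 3: Write the general solution.
k = -6 + (15/3)t = -6 + 5t
l = 9 - (21/3)t = 9 - 7t
for any integer t.

k = -6 + 5t, l = 9 - 7t for integer t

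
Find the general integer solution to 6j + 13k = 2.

Step 1: Compute gcd(6, 13) = 1.
Since 1 divides 2, solutions exist.

Step 2: Find a particular solution using extended Euclidean algorithm.
We get j₀ = -4, k₀ = 2.
Check: 6*-4 + 13*2 = 2 = 2 ✓

Step 3: Write the general solution.
j = -4 + (13/1)t = -4 + 13t
k = 2 - (6/1)t = 2 - 6t
for any integer t.

j = -4 + 13t, k = 2 - 6t for integer t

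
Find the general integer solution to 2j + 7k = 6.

Step 1: Compute gcd(2, 7) = 1.
Since 1 divides 6, solutions exist.

Step 2: Find a particular solution using extended Euclidean algorithm.
We get j₀ = -18, k₀ = 6.
Check: 2*-18 + 7*6 = 6 = 6 ✓

Step 3: Write the general solution.
j = -18 + (7/1)t = -18 + 7t
k = 6 - (2/1)t = 6 - 2t
for any integer t.

j = -18 + 7t, k = 6 - 2t for integer t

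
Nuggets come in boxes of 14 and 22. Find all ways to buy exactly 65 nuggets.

We need non-negative integers (x, y) with 14x + 22y = 65.
For each x in 0..4, check if 65 - 14x is a non-negative multiple of 22.
No x yields an integer y ≥ 0.

No solution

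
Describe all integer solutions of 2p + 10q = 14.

Step 1: Compute gcd(2, 10) = 2.
Since 2 divides 14, solutions exist.

Step 2: Find a particular solution using extended Euclidean algorithm.
We get p₀ = 7, q₀ = 0.
Check: 2*7 + 10*0 = 14 = 14 ✓

Step 3: Write the general solution.
p = 7 + (10/2)t = 7 + 5t
q = 0 - (2/2)t = 0 - 1t
for any integer t.

p = 7 + 5t, q = 0 - 1t for integer t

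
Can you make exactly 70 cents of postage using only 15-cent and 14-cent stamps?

We need non-negative x, y with 15x + 14y = 70.
gcd(15, 14) = 1 divides 70, so integer solutions exist.
Search for a non-negative one: x = 0 gives 14y = 70 - 0 = 70, so y = 5.
Check: 15·0 + 14·5 = 70 ✓

Yes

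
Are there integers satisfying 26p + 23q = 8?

Step 1: Compute gcd(26, 23).
gcd(26, 23) = 1

Step 2: Check divisibility.
Does 1 divide 8? 8 = 1 x 8, so yes.

By the theorem on linear Diophantine equations, 26p + 23q = 8 has integer solutions if and only if gcd(26, 23) divides 8. Since 1 | 8, solutions exist.

Yes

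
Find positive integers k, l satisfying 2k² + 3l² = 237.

Try small values of k and check whether (237 - 2k²)/3 is a perfect square.
k = 9: 2·9² = 162, so 3l² = 237 - 162 = 75, giving l² = 25, l = 5.
Check: 2·9² + 3·5² = 162 + 75 = 237 ✓

k = 9, l = 5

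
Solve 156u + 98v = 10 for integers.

Step 1: Check solvability.
gcd(156, 98) = 2
Since 2 divides 10, solutions exist.

Step 2: Apply extended Euclidean algorithm to find gcd.
We find integers such that 156*x0 + 98*y0 = 2

Step 3: Scale the particular solution.
Multiply by 10/2 = 5:
u = 110, v = -175

Step 4: Verify.
156*(110) + 98*(-175) = 10 = 10 ✓

u = 110, v = -175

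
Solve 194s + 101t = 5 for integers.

Step 1: Check solvability.
gcd(194, 101) = 1
Since 1 divides 5, solutions exist.

Step 2: Apply extended Euclidean algorithm to find gcd.
We find integers such that 194*x0 + 101*y0 = 1

Step 3: Scale the particular solution.
Multiply by 5/1 = 5:
s = -190, t = 365

Step 4: Verify.
194*(-190) + 101*(365) = 5 = 5 ✓

s = -190, t = 365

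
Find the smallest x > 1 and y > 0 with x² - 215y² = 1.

We seek the smallest positive integers (x, y) with x² - 215y² = 1, i.e., x² = 215y² + 1.
Try successive y values:
y = 1: x² = 215·1² + 1 = 216, not a perfect square
y = 2: x² = 215·2² + 1 = 861, not a perfect square
y = 3: x² = 215·3² + 1 = 1936, x = 44 ✓

Verify: 44² - 215·3² = 1936 - 1935 = 1 ✓

x = 44, y = 3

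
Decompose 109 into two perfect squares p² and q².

We need to find integers p, q > 0 such that p² + q² = 109.
Trying p = 3: q² = 109 - 3² = 109 - 9 = 100
q = 10
Check: 3² + 10² = 9 + 100 = 109 ✓

109 = 3² + 10²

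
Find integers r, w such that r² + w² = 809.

We need to find integers r, w > 0 such that r² + w² = 809.
Trying r = 5: w² = 809 - 5² = 809 - 25 = 784
w = 28
Check: 5² + 28² = 25 + 784 = 809 ✓

809 = 5² + 28²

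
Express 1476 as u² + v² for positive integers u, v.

We need to find integers u, v > 0 such that u² + v² = 1476.
Trying u = 24: v² = 1476 - 24² = 1476 - 576 = 900
v = 30
Check: 24² + 30² = 576 + 900 = 1476 ✓

1476 = 24² + 30²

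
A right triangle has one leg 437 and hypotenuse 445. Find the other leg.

b² = c² - a² = 198025 - 190969 = 7056
b = 84

84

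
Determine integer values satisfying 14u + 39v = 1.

Step 1: Check solvability.
gcd(14, 39) = 1
Since 1 divides 1, solutions exist.

Step 2: Apply extended Euclidean algorithm to find gcd.
We find integers such that 14*x0 + 39*y0 = 1

Step 3: Scale the particular solution.
Multiply by 1/1 = 1:
u = 14, v = -5

Step 4: Verify.
14*(14) + 39*(-5) = 1 = 1 ✓

u = 14, v = -5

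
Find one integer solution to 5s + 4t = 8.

Step 1: Check solvability.
gcd(5, 4) = 1
Since 1 divides 8, solutions exist.

Step 2: Apply extended Euclidean algorithm to find gcd.
We find integers such that 5*x0 + 4*y0 = 1

Step 3: Scale the particular solution.
Multiply by 8/1 = 8:
s = 8, t = -8

Step 4: Verify.
5*(8) + 4*(-8) = 8 = 8 ✓

s = 8, t = -8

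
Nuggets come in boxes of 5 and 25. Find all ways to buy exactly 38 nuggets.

We need non-negative integers (x, y) with 5x + 25y = 38.
For each x in 0..7, check if 38 - 5x is a non-negative multiple of 25.
No x yields an integer y ≥ 0.

No solution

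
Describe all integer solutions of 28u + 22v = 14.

Step 1: Compute gcd(28, 22) = 2.
Since 2 divides 14, solutions exist.

Step 2: Find a particular solution using extended Euclidean algorithm.
We get u₀ = 28, v₀ = -35.
Check: 28*28 + 22*-35 = 14 = 14 ✓

Step 3: Write the general solution.
u = 28 + (22/2)t = 28 + 11t
v = -35 - (28/2)t = -35 - 14t
for any integer t.

u = 28 + 11t, v = -35 - 14t for integer t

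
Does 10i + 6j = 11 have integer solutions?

Step 1: Compute gcd(10, 6).
gcd(10, 6) = 2

Step 2: Check divisibility.
Does 2 divide 11? 11 = 2 x 5 + 1, so no.

By the theorem on linear Diophantine equations, 10i + 6j = 11 has integer solutions if and only if gcd(10, 6) divides 11. Since 2 does not divide 11, no solutions exist.

No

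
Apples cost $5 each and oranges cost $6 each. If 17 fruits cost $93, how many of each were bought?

Let a = apples, o = oranges.
a + o = 17
5a + 6o = 93
Substitute o = 17 - a:
5a + 6(17 - a) = 93
(5 - 6)a = 93 - 102
-1a = -9
a = 9, o = 17 - 9 = 8

Apples: 9, Oranges: 8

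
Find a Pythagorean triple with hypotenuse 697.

We need a² + b² = 697² = 485809.
Trying: 455² + 528² = 207025 + 278784 = 485809 ✓

(455, 528, 697)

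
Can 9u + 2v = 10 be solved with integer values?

Step 1: Compute gcd(9, 2).
gcd(9, 2) = 1

Step 2: Check divisibility.
Does 1 divide 10? 10 = 1 x 10, so yes.

By the theorem on linear Diophantine equations, 9u + 2v = 10 has integer solutions if and only if gcd(9, 2) divides 10. Since 1 | 10, solutions exist.

Yes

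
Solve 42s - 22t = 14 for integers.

Step 1: Check solvability.
gcd(42, 22) = 2
Since 2 divides 14, solutions exist.

Step 2: Apply extended Euclidean algorithm to find gcd.
We find integers such that 42*x0 + 22*y0 = 2

Step 3: Scale the particular solution.
Multiply by 14/2 = 7:
s = -7, t = -14

Step 4: Verify.
42*(-7) - 22*(-14) = 14 = 14 ✓

s = -7, t = -14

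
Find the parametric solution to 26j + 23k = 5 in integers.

Step 1: Compute gcd(26, 23) = 1.
Since 1 divides 5, solutions exist.

Step 2: Find a particular solution using extended Euclidean algorithm.
We get j₀ = 40, k₀ = -45.
Check: 26*40 + 23*-45 = 5 = 5 ✓

Step 3: Write the general solution.
j = 40 + (23/1)t = 40 + 23t
k = -45 - (26/1)t = -45 - 26t
for any integer t.

j = 40 + 23t, k = -45 - 26t for integer t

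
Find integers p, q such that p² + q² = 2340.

We need to find integers p, q > 0 such that p² + q² = 2340.
Trying p = 6: q² = 2340 - 6² = 2340 - 36 = 2304
q = 48
Check: 6² + 48² = 36 + 2304 = 2340 ✓

2340 = 6² + 48²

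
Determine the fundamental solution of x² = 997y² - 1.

We need x² = 997y² - 1. Try successive y:
y = 1: x² = 997·1² - 1 = 996, not a perfect square
y = 2: x² = 997·2² - 1 = 3987, not a perfect square
y = 3: x² = 997·3² - 1 = 8972, not a perfect square
...
y = 2689: x² = 997·2689² - 1 = 7209028836 = 84906² ✓
Check: 84906² - 997·2689² = 7209028836 - 7209028837 = -1 ✓

x = 84906, y = 2689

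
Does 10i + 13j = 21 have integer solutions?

Step 1: Compute gcd(10, 13).
gcd(10, 13) = 1

Step 2: Check divisibility.
Does 1 divide 21? 21 = 1 x 21, so yes.

By the theorem on linear Diophantine equations, 10i + 13j = 21 has integer solutions if and only if gcd(10, 13) divides 21. Since 1 | 21, solutions exist.

Yes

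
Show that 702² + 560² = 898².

Compute a² + b² = 702² + 560² = 492804 + 313600 = 806404
Compute c² = 898² = 806404
Since 806404 = 806404, confirmed.

Yes, it is a Pythagorean triple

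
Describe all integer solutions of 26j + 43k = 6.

Step 1: Compute gcd(26, 43) = 1.
Since 1 divides 6, solutions exist.

Step 2: Find a particular solution using extended Euclidean algorithm.
We get j₀ = 30, k₀ = -18.
Check: 26*30 + 43*-18 = 6 = 6 ✓

Step 3: Write the general solution.
j = 30 + (43/1)t = 30 + 43t
k = -18 - (26/1)t = -18 - 26t
for any integer t.

j = 30 + 43t, k = -18 - 26t for integer t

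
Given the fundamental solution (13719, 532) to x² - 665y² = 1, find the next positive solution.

Solutions to x² - Dy² = 1 are generated by powers of (x₀ + y₀√D).
The next solution satisfies x₁ + y₁√665 = (x₀ + y₀√665)², giving:
x₁ = x₀² + 665y₀² = 13719² + 665·532² = 188210961 + 188210960 = 376421921
y₁ = 2x₀y₀ = 2·13719·532 = 14597016

Verify: 376421921² - 665·14597016² = 141693462609330241 - 141693462609330240 = 1 ✓

x = 376421921, y = 14597016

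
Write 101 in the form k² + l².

We need to find integers k, l > 0 such that k² + l² = 101.
Trying k = 1: l² = 101 - 1² = 101 - 1 = 100
l = 10
Check: 1² + 10² = 1 + 100 = 101 ✓

101 = 1² + 10²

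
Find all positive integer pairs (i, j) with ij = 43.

The positive divisors of 43 are: 1, 43.
Each divisor d gives the pair (d, 43/d):
(1, 43), (43, 1)

(1, 43), (43, 1)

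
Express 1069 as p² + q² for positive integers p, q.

We need to find integers p, q > 0 such that p² + q² = 1069.
Trying p = 13: q² = 1069 - 13² = 1069 - 169 = 900
q = 30
Check: 13² + 30² = 169 + 900 = 1069 ✓

1069 = 13² + 30²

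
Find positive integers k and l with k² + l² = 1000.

We need to find integers k, l > 0 such that k² + l² = 1000.
Trying k = 10: l² = 1000 - 10² = 1000 - 100 = 900
l = 30
Check: 10² + 30² = 100 + 900 = 1000 ✓

1000 = 10² + 30²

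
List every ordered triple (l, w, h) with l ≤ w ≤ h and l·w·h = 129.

Iterate l from 1 to ⌊129^(1/3)⌋. For each l dividing 129, iterate w ≥ l with w dividing 129/l, and set h = 129/(l·w).
Triples found (2): (1×1×129), (1×3×43)

(1×1×129), (1×3×43)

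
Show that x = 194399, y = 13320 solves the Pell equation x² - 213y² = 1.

Compute x² = 194399² = 37790971201
Compute 213y² = 213·13320² = 213·177422400 = 37790971200
x² - 213y² = 37790971201 - 37790971200 = 1
Since this equals 1, (194399, 13320) is a solution.

Yes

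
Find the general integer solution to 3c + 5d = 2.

Step 1: Compute gcd(3, 5) = 1.
Since 1 divides 2, solutions exist.

Step 2: Find a particular solution using extended Euclidean algorithm.
We get c₀ = 4, d₀ = -2.
Check: 3*4 + 5*-2 = 2 = 2 ✓

Step 3: Write the general solution.
c = 4 + (5/1)t = 4 + 5t
d = -2 - (3/1)t = -2 - 3t
for any integer t.

c = 4 + 5t, d = -2 - 3t for integer t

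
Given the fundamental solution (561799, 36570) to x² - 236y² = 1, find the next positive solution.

Solutions to x² - Dy² = 1 are generated by powers of (x₀ + y₀√D).
The next solution satisfies x₁ + y₁√236 = (x₀ + y₀√236)², giving:
x₁ = x₀² + 236y₀² = 561799² + 236·36570² = 315618116401 + 315618116400 = 631236232801
y₁ = 2x₀y₀ = 2·561799·36570 = 41089978860

Verify: 631236232801² - 236·41089978860² = 398459181600798268305601 - 398459181600798268305600 = 1 ✓

x = 631236232801, y = 41089978860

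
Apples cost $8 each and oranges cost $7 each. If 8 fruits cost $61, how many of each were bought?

Let a = apples, o = oranges.
a + o = 8
8a + 7o = 61
Substitute o = 8 - a:
8a + 7(8 - a) = 61
(8 - 7)a = 61 - 56
1a = 5
a = 5, o = 8 - 5 = 3

Apples: 5, Oranges: 3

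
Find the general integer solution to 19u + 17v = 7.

Step 1: Compute gcd(19, 17) = 1.
Since 1 divides 7, solutions exist.

Step 2: Find a particular solution using extended Euclidean algorithm.
We get u₀ = -56, v₀ = 63.
Check: 19*-56 + 17*63 = 7 = 7 ✓

Step 3: Write the general solution.
u = -56 + (17/1)t = -56 + 17t
v = 63 - (19/1)t = 63 - 19t
for any integer t.

u = -56 + 17t, v = 63 - 19t for integer t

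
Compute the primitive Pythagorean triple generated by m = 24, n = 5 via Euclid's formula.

a = m² - n² = 24² - 5² = 576 - 25 = 551
b = 2mn = 2·24·5 = 240
c = m² + n² = 576 + 25 = 601
Verify: 551² + 240² = 303601 + 57600 = 361201 = 601² ✓

(551, 240, 601)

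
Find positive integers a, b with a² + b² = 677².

We need a² + b² = 677² = 458329.
Trying: 675² + 52² = 455625 + 2704 = 458329 ✓

(675, 52, 677)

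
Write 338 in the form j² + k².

We need to find integers j, k > 0 such that j² + k² = 338.
Trying j = 7: k² = 338 - 7² = 338 - 49 = 289
k = 17
Check: 7² + 17² = 49 + 289 = 338 ✓

338 = 7² + 17²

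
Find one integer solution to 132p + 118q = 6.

Step 1: Check solvability.
gcd(132, 118) = 2
Since 2 divides 6, solutions exist.

Step 2: Apply extended Euclidean algorithm to find gcd.
We find integers such that 132*x0 + 118*y0 = 2

Step 3: Scale the particular solution.
Multiply by 6/2 = 3:
p = 51, q = -57

Step 4: Verify.
132*(51) + 118*(-57) = 6 = 6 ✓

p = 51, q = -57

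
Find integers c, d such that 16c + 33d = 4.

Step 1: Check solvability.
gcd(16, 33) = 1
Since 1 divides 4, solutions exist.

Step 2: Apply extended Euclidean algorithm to find gcd.
We find integers such that 16*x0 + 33*y0 = 1

Step 3: Scale the particular solution.
Multiply by 4/1 = 4:
c = -8, d = 4

Step 4: Verify.
16*(-8) + 33*(4) = 4 = 4 ✓

c = -8, d = 4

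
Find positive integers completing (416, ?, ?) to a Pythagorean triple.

We need the other leg and hypotenuse such that 416² + x² = c².
Take x = 87, c = 425: 416² + 87² = 173056 + 7569 = 180625 = 425² ✓
Triple: (87, 416, 425)

(87, 416, 425)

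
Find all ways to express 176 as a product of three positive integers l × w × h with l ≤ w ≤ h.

Iterate l from 1 to ⌊176^(1/3)⌋. For each l dividing 176, iterate w ≥ l with w dividing 176/l, and set h = 176/(l·w).
Triples found (9): (1×1×176), (1×2×88), (1×4×44), (1×8×22), (1×11×16), (2×2×44), (2×4×22), (2×8×11), (4×4×11)

(1×1×176), (1×2×88), (1×4×44), (1×8×22), (1×11×16), (2×2×44), (2×4×22), (2×8×11), (4×4×11)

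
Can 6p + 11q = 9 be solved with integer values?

Step 1: Compute gcd(6, 11).
gcd(6, 11) = 1

Step 2: Check divisibility.
Does 1 divide 9? 9 = 1 x 9, so yes.

By the theorem on linear Diophantine equations, 6p + 11q = 9 has integer solutions if and only if gcd(6, 11) divides 9. Since 1 | 9, solutions exist.

Yes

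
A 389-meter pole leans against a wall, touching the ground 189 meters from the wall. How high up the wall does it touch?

The ladder, wall, and ground form a right triangle with hypotenuse 389 and one leg 189.
By the Pythagorean theorem: h² = 389² - 189² = 151321 - 35721 = 115600
h = √115600 = 340 meters

340 meters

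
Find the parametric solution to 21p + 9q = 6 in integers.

Step 1: Compute gcd(21, 9) = 3.
Since 3 divides 6, solutions exist.

Step 2: Find a particular solution using extended Euclidean algorithm.
We get p₀ = 2, q₀ = -4.
Check: 21*2 + 9*-4 = 6 = 6 ✓

Step 3: Write the general solution.
p = 2 + (9/3)t = 2 + 3t
q = -4 - (21/3)t = -4 - 7t
for any integer t.

p = 2 + 3t, q = -4 - 7t for integer t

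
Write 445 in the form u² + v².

We need to find integers u, v > 0 such that u² + v² = 445.
Trying u = 2: v² = 445 - 2² = 445 - 4 = 441
v = 21
Check: 2² + 21² = 4 + 441 = 445 ✓

445 = 2² + 21²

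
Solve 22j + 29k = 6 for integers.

Step 1: Check solvability.
gcd(22, 29) = 1
Since 1 divides 6, solutions exist.

Step 2: Apply extended Euclidean algorithm to find gcd.
We find integers such that 22*x0 + 29*y0 = 1

Step 3: Scale the particular solution.
Multiply by 6/1 = 6:
j = 24, k = -18

Step 4: Verify.
22*(24) + 29*(-18) = 6 = 6 ✓

j = 24, k = -18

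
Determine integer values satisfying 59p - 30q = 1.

Step 1: Check solvability.
gcd(59, 30) = 1
Since 1 divides 1, solutions exist.

Step 2: Apply extended Euclidean algorithm to find gcd.
We find integers such that 59*x0 + 30*y0 = 1

Step 3: Scale the particular solution.
Multiply by 1/1 = 1:
p = -1, q = -2

Step 4: Verify.
59*(-1) - 30*(-2) = 1 = 1 ✓

p = -1, q = -2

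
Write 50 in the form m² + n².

We need to find integers m, n > 0 such that m² + n² = 50.
Trying m = 1: n² = 50 - 1² = 50 - 1 = 49
n = 7
Check: 1² + 7² = 1 + 49 = 50 ✓

50 = 1² + 7²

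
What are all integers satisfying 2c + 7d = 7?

Step 1: Compute gcd(2, 7) = 1.
Since 1 divides 7, solutions exist.

Step 2: Find a particular solution using extended Euclidean algorithm.
We get c₀ = -21, d₀ = 7.
Check: 2*-21 + 7*7 = 7 = 7 ✓

Step 3: Write the general solution.
c = -21 + (7/1)t = -21 + 7t
d = 7 - (2/1)t = 7 - 2t
for any integer t.

c = -21 + 7t, d = 7 - 2t for integer t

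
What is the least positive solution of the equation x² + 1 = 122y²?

We need x² = 122y² - 1. Try successive y:
y = 1: x² = 122·1² - 1 = 121 = 11² ✓
Check: 11² - 122·1² = 121 - 122 = -1 ✓

x = 11, y = 1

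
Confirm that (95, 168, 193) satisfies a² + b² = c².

Compute a² + b² = 95² + 168² = 9025 + 28224 = 37249
Compute c² = 193² = 37249
Since 37249 = 37249, confirmed.

Yes, it is a Pythagorean triple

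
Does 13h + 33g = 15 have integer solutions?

Step 1: Compute gcd(13, 33).
gcd(13, 33) = 1

Step 2: Check divisibility.
Does 1 divide 15? 15 = 1 x 15, so yes.

By the theorem on linear Diophantine equations, 13h + 33g = 15 has integer solutions if and only if gcd(13, 33) divides 15. Since 1 | 15, solutions exist.

Yes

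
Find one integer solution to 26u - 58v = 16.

Step 1: Check solvability.
gcd(26, 58) = 2
Since 2 divides 16, solutions exist.

Step 2: Apply extended Euclidean algorithm to find gcd.
We find integers such that 26*x0 + 58*y0 = 2

Step 3: Scale the particular solution.
Multiply by 16/2 = 8:
u = 72, v = 32

Step 4: Verify.
26*(72) - 58*(32) = 16 = 16 ✓

u = 72, v = 32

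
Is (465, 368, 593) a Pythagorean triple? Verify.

Compute a² + b² = 465² + 368² = 216225 + 135424 = 351649
Compute c² = 593² = 351649
Since 351649 = 351649, confirmed.

Yes, it is a Pythagorean triple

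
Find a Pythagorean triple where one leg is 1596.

We need the other leg and hypotenuse such that 1596² + x² = c².
Take x = 160, c = 1604: 1596² + 160² = 2547216 + 25600 = 2572816 = 1604² ✓
Triple: (1596, 160, 1604)

(1596, 160, 1604)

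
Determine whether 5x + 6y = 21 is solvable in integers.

Step 1: Compute gcd(5, 6).
gcd(5, 6) = 1

Step 2: Check divisibility.
Does 1 divide 21? 21 = 1 x 21, so yes.

By the theorem on linear Diophantine equations, 5x + 6y = 21 has integer solutions if and only if gcd(5, 6) divides 21. Since 1 | 21, solutions exist.

Yes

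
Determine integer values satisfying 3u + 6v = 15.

Step 1: Check solvability.
gcd(3, 6) = 3
Since 3 divides 15, solutions exist.

Step 2: Apply extended Euclidean algorithm to find gcd.
We find integers such that 3*x0 + 6*y0 = 3

Step 3: Scale the particular solution.
Multiply by 15/3 = 5:
u = 5, v = 0

Step 4: Verify.
3*(5) + 6*(0) = 15 = 15 ✓

u = 5, v = 0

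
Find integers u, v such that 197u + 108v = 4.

Step 1: Check solvability.
gcd(197, 108) = 1
Since 1 divides 4, solutions exist.

Step 2: Apply extended Euclidean algorithm to find gcd.
We find integers such that 197*x0 + 108*y0 = 1

Step 3: Scale the particular solution.
Multiply by 4/1 = 4:
u = 68, v = -124

Step 4: Verify.
197*(68) + 108*(-124) = 4 = 4 ✓

u = 68, v = -124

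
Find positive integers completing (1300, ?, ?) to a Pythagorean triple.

We need the other leg and hypotenuse such that 1300² + x² = c².
Take x = 51, c = 1301: 1300² + 51² = 1690000 + 2601 = 1692601 = 1301² ✓
Triple: (51, 1300, 1301)

(51, 1300, 1301)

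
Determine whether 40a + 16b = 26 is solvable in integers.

Step 1: Compute gcd(40, 16).
gcd(40, 16) = 8

Step 2: Check divisibility.
Does 8 divide 26? 26 = 8 x 3 + 2, so no.

By the theorem on linear Diophantine equations, 40a + 16b = 26 has integer solutions if and only if gcd(40, 16) divides 26. Since 8 does not divide 26, no solutions exist.

No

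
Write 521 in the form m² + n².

We need to find integers m, n > 0 such that m² + n² = 521.
Trying m = 11: n² = 521 - 11² = 521 - 121 = 400
n = 20
Check: 11² + 20² = 121 + 400 = 521 ✓

521 = 11² + 20²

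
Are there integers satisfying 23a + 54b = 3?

Step 1: Compute gcd(23, 54).
gcd(23, 54) = 1

Step 2: Check divisibility.
Does 1 divide 3? 3 = 1 x 3, so yes.

By the theorem on linear Diophantine equations, 23a + 54b = 3 has integer solutions if and only if gcd(23, 54) divides 3. Since 1 | 3, solutions exist.

Yes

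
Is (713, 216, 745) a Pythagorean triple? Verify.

Compute a² + b² = 713² + 216² = 508369 + 46656 = 555025
Compute c² = 745² = 555025
Since 555025 = 555025, confirmed.

Yes, it is a Pythagorean triple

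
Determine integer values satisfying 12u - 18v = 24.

Step 1: Check solvability.
gcd(12, 18) = 6
Since 6 divides 24, solutions exist.

Step 2: Apply extended Euclidean algorithm to find gcd.
We find integers such that 12*x0 + 18*y0 = 6

Step 3: Scale the particular solution.
Multiply by 24/6 = 4:
u = -4, v = -4

Step 4: Verify.
12*(-4) - 18*(-4) = 24 = 24 ✓

u = -4, v = -4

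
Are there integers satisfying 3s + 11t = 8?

Step 1: Compute gcd(3, 11).
gcd(3, 11) = 1

Step 2: Check divisibility.
Does 1 divide 8? 8 = 1 x 8, so yes.

By the theorem on linear Diophantine equations, 3s + 11t = 8 has integer solutions if and only if gcd(3, 11) divides 8. Since 1 | 8, solutions exist.

Yes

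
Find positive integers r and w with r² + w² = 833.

We need to find integers r, w > 0 such that r² + w² = 833.
Trying r = 7: w² = 833 - 7² = 833 - 49 = 784
w = 28
Check: 7² + 28² = 49 + 784 = 833 ✓

833 = 7² + 28²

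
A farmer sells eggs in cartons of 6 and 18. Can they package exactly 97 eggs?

We need non-negative a, b with 6a + 18b = 97.
gcd(6, 18) = 6, and 6 does not divide 97.
No integer solutions exist.

No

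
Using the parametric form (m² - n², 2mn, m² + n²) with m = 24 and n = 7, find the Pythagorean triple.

a = m² - n² = 24² - 7² = 576 - 49 = 527
b = 2mn = 2·24·7 = 336
c = m² + n² = 576 + 49 = 625
Verify: 527² + 336² = 277729 + 112896 = 390625 = 625² ✓

(527, 336, 625)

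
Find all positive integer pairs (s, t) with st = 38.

The positive divisors of 38 are: 1, 2, 19, 38.
Each divisor d gives the pair (d, 38/d):
(1, 38), (2, 19), (19, 2), (38, 1)

(1, 38), (2, 19), (19, 2), (38, 1)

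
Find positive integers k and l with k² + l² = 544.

We need to find integers k, l > 0 such that k² + l² = 544.
Trying k = 12: l² = 544 - 12² = 544 - 144 = 400
l = 20
Check: 12² + 20² = 144 + 400 = 544 ✓

544 = 12² + 20²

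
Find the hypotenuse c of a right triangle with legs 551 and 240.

c² = a² + b² = 551² + 240² = 303601 + 57600 = 361201
c = sqrt(361201) = 601

601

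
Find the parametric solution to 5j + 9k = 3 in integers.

Step 1: Compute gcd(5, 9) = 1.
Since 1 divides 3, solutions exist.

Step 2: Find a particular solution using extended Euclidean algorithm.
We get j₀ = 6, k₀ = -3.
Check: 5*6 + 9*-3 = 3 = 3 ✓

Step 3: Write the general solution.
j = 6 + (9/1)t = 6 + 9t
k = -3 - (5/1)t = -3 - 5t
for any integer t.

j = 6 + 9t, k = -3 - 5t for integer t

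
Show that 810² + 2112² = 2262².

Compute a² + b²:
810² + 2112² = 656100 + 4460544 = 5116644
Compute c²:
2262² = 5116644
Since 5116644 = 5116644, it is a Pythagorean triple.

Yes, it is a Pythagorean triple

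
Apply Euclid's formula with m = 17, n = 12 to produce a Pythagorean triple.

a = m² - n² = 17² - 12² = 289 - 144 = 145
b = 2mn = 2·17·12 = 408
c = m² + n² = 289 + 144 = 433
Verify: 145² + 408² = 21025 + 166464 = 187489 = 433² ✓

(145, 408, 433)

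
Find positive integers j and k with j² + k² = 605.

We need to find integers j, k > 0 such that j² + k² = 605.
Trying j = 11: k² = 605 - 11² = 605 - 121 = 484
k = 22
Check: 11² + 22² = 121 + 484 = 605 ✓

605 = 11² + 22²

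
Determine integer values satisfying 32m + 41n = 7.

Step 1: Check solvability.
gcd(32, 41) = 1
Since 1 divides 7, solutions exist.

Step 2: Apply extended Euclidean algorithm to find gcd.
We find integers such that 32*x0 + 41*y0 = 1

Step 3: Scale the particular solution.
Multiply by 7/1 = 7:
m = 63, n = -49

Step 4: Verify.
32*(63) + 41*(-49) = 7 = 7 ✓

m = 63, n = -49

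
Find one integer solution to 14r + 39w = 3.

Step 1: Check solvability.
gcd(14, 39) = 1
Since 1 divides 3, solutions exist.

Step 2: Apply extended Euclidean algorithm to find gcd.
We find integers such that 14*x0 + 39*y0 = 1

Step 3: Scale the particular solution.
Multiply by 3/1 = 3:
r = 42, w = -15

Step 4: Verify.
14*(42) + 39*(-15) = 3 = 3 ✓

r = 42, w = -15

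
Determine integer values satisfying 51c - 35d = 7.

Step 1: Check solvability.
gcd(51, 35) = 1
Since 1 divides 7, solutions exist.

Step 2: Apply extended Euclidean algorithm to find gcd.
We find integers such that 51*x0 + 35*y0 = 1

Step 3: Scale the particular solution.
Multiply by 7/1 = 7:
c = 77, d = 112

Step 4: Verify.
51*(77) - 35*(112) = 7 = 7 ✓

c = 77, d = 112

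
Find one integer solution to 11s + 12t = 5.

Step 1: Check solvability.
gcd(11, 12) = 1
Since 1 divides 5, solutions exist.

Step 2: Apply extended Euclidean algorithm to find gcd.
We find integers such that 11*x0 + 12*y0 = 1

Step 3: Scale the particular solution.
Multiply by 5/1 = 5:
s = -5, t = 5

Step 4: Verify.
11*(-5) + 12*(5) = 5 = 5 ✓

s = -5, t = 5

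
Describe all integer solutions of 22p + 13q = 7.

Step 1: Compute gcd(22, 13) = 1.
Since 1 divides 7, solutions exist.

Step 2: Find a particular solution using extended Euclidean algorithm.
We get p₀ = 21, q₀ = -35.
Check: 22*21 + 13*-35 = 7 = 7 ✓

Step 3: Write the general solution.
p = 21 + (13/1)t = 21 + 13t
q = -35 - (22/1)t = -35 - 22t
for any integer t.

p = 21 + 13t, q = -35 - 22t for integer t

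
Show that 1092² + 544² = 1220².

Compute a² + b² = 1092² + 544² = 1192464 + 295936 = 1488400
Compute c² = 1220² = 1488400
Since 1488400 = 1488400, confirmed.

Yes, it is a Pythagorean triple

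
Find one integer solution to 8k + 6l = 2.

Step 1: Check solvability.
gcd(8, 6) = 2
Since 2 divides 2, solutions exist.

Step 2: Apply extended Euclidean algorithm to find gcd.
We find integers such that 8*x0 + 6*y0 = 2

Step 3: Scale the particular solution.
Multiply by 2/2 = 1:
k = 1, l = -1

Step 4: Verify.
8*(1) + 6*(-1) = 2 = 2 ✓

k = 1, l = -1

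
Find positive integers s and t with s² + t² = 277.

We need to find integers s, t > 0 such that s² + t² = 277.
Trying s = 9: t² = 277 - 9² = 277 - 81 = 196
t = 14
Check: 9² + 14² = 81 + 196 = 277 ✓

277 = 9² + 14²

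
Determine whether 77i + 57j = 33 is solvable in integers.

Step 1: Compute gcd(77, 57).
gcd(77, 57) = 1

Step 2: Check divisibility.
Does 1 divide 33? 33 = 1 x 33, so yes.

By the theorem on linear Diophantine equations, 77i + 57j = 33 has integer solutions if and only if gcd(77, 57) divides 33. Since 1 | 33, solutions exist.

Yes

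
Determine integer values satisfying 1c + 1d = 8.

Step 1: Check solvability.
gcd(1, 1) = 1
Since 1 divides 8, solutions exist.

Step 2: Apply extended Euclidean algorithm to find gcd.
We find integers such that 1*x0 + 1*y0 = 1

Step 3: Scale the particular solution.
Multiply by 8/1 = 8:
c = 0, d = 8

Step 4: Verify.
1*(0) + 1*(8) = 8 = 8 ✓

c = 0, d = 8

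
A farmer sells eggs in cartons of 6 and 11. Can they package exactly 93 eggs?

We need non-negative a, b with 6a + 11b = 93.
gcd(6, 11) = 1 divides 93.
Try a = 10: 11b = 93 - 60 = 33, so b = 3.
One way: 10 cartons of 6 and 3 cartons of 11.

Yes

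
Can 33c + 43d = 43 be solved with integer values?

Step 1: Compute gcd(33, 43).
gcd(33, 43) = 1

Step 2: Check divisibility.
Does 1 divide 43? 43 = 1 x 43, so yes.

By the theorem on linear Diophantine equations, 33c + 43d = 43 has integer solutions if and only if gcd(33, 43) divides 43. Since 1 | 43, solutions exist.

Yes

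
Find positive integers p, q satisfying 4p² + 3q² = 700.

Try small values of p and check whether (700 - 4p²)/3 is a perfect square.
p = 10: 4·10² = 400, so 3q² = 700 - 400 = 300, giving q² = 100, q = 10.
Check: 4·10² + 3·10² = 400 + 300 = 700 ✓

p = 10, q = 10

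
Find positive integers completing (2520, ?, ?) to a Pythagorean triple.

We need the other leg and hypotenuse such that 2520² + x² = c².
Take x = 2046, c = 3246: 2520² + 2046² = 6350400 + 4186116 = 10536516 = 3246² ✓
Triple: (2046, 2520, 3246)

(2046, 2520, 3246)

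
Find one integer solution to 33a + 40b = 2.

Step 1: Check solvability.
gcd(33, 40) = 1
Since 1 divides 2, solutions exist.

Step 2: Apply extended Euclidean algorithm to find gcd.
We find integers such that 33*x0 + 40*y0 = 1

Step 3: Scale the particular solution.
Multiply by 2/1 = 2:
a = 34, b = -28

Step 4: Verify.
33*(34) + 40*(-28) = 2 = 2 ✓

a = 34, b = -28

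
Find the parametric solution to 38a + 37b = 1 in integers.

Step 1: Compute gcd(38, 37) = 1.
Since 1 divides 1, solutions exist.

Step 2: Find a particular solution using extended Euclidean algorithm.
We get a₀ = 1, b₀ = -1.
Check: 38*1 + 37*-1 = 1 = 1 ✓

Step 3: Write the general solution.
a = 1 + (37/1)t = 1 + 37t
b = -1 - (38/1)t = -1 - 38t
for any integer t.

a = 1 + 37t, b = -1 - 38t for integer t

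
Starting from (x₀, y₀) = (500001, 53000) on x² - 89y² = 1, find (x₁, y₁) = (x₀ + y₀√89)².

Solutions to x² - Dy² = 1 are generated by powers of (x₀ + y₀√D).
The next solution satisfies x₁ + y₁√89 = (x₀ + y₀√89)², giving:
x₁ = x₀² + 89y₀² = 500001² + 89·53000² = 250001000001 + 250001000000 = 500002000001
y₁ = 2x₀y₀ = 2·500001·53000 = 53000106000

Verify: 500002000001² - 89·53000106000² = 250002000005000004000001 - 250002000005000004000000 = 1 ✓

x = 500002000001, y = 53000106000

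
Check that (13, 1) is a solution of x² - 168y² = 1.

Compute x² = 13² = 169
Compute 168y² = 168·1² = 168·1 = 168
x² - 168y² = 169 - 168 = 1
Since this equals 1, (13, 1) is a solution.

Yes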